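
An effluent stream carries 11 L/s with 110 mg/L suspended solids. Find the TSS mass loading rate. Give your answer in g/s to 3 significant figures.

1.21 g/s

11 L/s = 0.011 m³/s.
Mass flux = Q·C = 0.011 m³/s × 110 g/m³ = 1.21 g/s.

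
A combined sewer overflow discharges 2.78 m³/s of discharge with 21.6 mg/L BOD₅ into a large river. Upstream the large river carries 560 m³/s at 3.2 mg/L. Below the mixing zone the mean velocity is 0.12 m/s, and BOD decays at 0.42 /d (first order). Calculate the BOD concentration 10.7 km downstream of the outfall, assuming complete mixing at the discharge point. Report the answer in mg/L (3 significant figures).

2.13 mg/L

After complete mixing, C₀ = (2.78·21.6 + 560·3.2) / 562.8 = 3.291 mg/L.
Travel time t = 1.07e+04 m / 0.12 m/s = 8.917e+04 s = 1.032 d.
C = 3.291·exp(−0.42·1.032) = 3.291·0.6483 = 2.133 mg/L.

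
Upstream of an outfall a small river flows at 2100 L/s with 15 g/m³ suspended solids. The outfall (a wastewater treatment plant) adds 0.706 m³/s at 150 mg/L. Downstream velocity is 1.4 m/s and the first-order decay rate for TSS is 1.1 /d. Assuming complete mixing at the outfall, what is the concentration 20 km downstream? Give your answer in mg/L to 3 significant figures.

40.8 mg/L

2100 L/s = 2.1 m³/s.
After complete mixing, C₀ = (0.706·150 + 2.1·15) / 2.806 = 48.97 mg/L.
Travel time t = 2e+04 m / 1.4 m/s = 1.429e+04 s = 0.1653 d.
C = 48.97·exp(−1.1·0.1653) = 48.97·0.8337 = 40.82 mg/L.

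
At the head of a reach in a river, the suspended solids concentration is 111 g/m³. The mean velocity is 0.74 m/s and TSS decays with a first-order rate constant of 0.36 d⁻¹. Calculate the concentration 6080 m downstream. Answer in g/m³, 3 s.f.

Travel time t = 6080 m / 0.74 m/s = 6080/0.74 = 8216 s = 0.0951 d.
First-order decay: C = 111·exp(−0.36·0.0951) = 111·0.9663 = 107.3 g/m³.

107 g/m³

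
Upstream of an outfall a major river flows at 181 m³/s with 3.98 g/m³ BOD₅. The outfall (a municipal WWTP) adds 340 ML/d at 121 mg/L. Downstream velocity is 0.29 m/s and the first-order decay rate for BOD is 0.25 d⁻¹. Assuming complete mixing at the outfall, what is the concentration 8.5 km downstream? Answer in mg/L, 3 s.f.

340 ML/d = 3.935 m³/s.
After complete mixing, C₀ = (3.935·121 + 181·3.98) / 184.9 = 6.47 mg/L.
Travel time t = 8500 m / 0.29 m/s = 2.931e+04 s = 0.3392 d.
C = 6.47·exp(−0.25·0.3392) = 6.47·0.9187 = 5.944 mg/L.

5.94 mg/L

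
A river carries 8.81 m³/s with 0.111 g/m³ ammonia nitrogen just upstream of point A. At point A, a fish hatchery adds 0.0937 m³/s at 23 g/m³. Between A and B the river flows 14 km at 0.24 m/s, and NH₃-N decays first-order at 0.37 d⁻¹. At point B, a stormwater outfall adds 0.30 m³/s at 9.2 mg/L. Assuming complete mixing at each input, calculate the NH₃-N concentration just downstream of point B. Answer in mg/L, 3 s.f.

0.565 mg/L

After input A: C = (8.81·0.111 + 0.0937·23) / 8.904 = 0.3519 mg/L.
Over the 14 km reach to input B (t = 5.833e+04 s = 0.6752 d), decay gives C = 0.3519·exp(−0.37·0.6752) = 0.2741 mg/L.
After input B: C = (8.904·0.2741 + 0.3·9.2) / 9.204 = 0.565 mg/L.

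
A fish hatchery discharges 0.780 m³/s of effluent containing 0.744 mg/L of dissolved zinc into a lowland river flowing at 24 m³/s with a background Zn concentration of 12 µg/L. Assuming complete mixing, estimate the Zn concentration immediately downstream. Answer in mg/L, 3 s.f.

12 µg/L = 0.012 mg/L.
By mass balance at complete mixing, C = (0.78·0.744 + 24·0.012) / (0.78 + 24) = 0.8683/24.78 = 0.03504 mg/L.

0.0350 mg/L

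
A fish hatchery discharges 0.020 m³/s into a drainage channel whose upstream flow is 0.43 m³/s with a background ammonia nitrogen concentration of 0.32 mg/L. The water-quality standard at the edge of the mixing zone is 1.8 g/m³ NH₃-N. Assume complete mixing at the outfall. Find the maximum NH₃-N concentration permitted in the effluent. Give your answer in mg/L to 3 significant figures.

Mass balance: 1.8·0.45 = 0.02·Cₑ + 0.43·0.32.
Cₑ = (0.81 − 0.1376) / 0.02 = 33.62 mg/L.

33.6 mg/L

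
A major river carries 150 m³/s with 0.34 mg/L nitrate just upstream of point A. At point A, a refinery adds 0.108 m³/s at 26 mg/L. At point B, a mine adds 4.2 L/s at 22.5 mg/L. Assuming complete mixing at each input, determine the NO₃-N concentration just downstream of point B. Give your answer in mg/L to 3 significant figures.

After input A: C = (150·0.34 + 0.108·26) / 150.1 = 0.3585 mg/L.
4.2 L/s = 0.0042 m³/s.
After input B: C = (150.1·0.3585 + 0.0042·22.5) / 150.1 = 0.3591 mg/L.

0.359 mg/L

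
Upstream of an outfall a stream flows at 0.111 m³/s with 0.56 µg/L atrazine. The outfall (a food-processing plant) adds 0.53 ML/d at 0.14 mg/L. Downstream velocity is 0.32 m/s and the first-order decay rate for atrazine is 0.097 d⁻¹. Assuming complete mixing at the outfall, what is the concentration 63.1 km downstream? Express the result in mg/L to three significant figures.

0.00630 mg/L

0.53 ML/d = 0.006134 m³/s.
0.56 µg/L = 0.00056 mg/L.
After complete mixing, C₀ = (0.006134·0.14 + 0.111·0.00056) / 0.1171 = 0.007862 mg/L.
Travel time t = 6.31e+04 m / 0.32 m/s = 1.972e+05 s = 2.282 d.
C = 0.007862·exp(−0.097·2.282) = 0.007862·0.8014 = 0.006301 mg/L.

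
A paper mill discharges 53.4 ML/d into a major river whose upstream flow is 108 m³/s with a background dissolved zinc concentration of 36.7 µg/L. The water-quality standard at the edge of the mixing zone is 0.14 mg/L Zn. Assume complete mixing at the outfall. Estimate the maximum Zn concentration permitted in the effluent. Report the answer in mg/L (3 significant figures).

18.2 mg/L

53.4 ML/d = 0.6181 m³/s.
36.7 µg/L = 0.0367 mg/L.
Mass balance: 0.14·108.6 = 0.6181·Cₑ + 108·0.0367.
Cₑ = (15.21 − 3.964) / 0.6181 = 18.19 mg/L.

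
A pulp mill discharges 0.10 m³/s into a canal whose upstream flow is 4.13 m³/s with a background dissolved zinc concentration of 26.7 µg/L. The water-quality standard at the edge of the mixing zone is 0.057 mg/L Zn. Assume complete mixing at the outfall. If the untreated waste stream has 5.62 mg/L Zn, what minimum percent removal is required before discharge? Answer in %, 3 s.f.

26.7 µg/L = 0.0267 mg/L.
Mass balance: 0.057·4.23 = 0.1·Cₑ + 4.13·0.0267.
Cₑ = (0.2411 − 0.1103) / 0.1 = 1.308 mg/L.
Required removal = 1 − 1.308/5.62 = 76.72 %.

76.7 %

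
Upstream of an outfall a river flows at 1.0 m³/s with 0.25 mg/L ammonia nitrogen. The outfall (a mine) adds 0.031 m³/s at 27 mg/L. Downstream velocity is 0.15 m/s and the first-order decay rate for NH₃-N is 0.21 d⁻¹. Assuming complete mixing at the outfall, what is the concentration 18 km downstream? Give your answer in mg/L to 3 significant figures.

After complete mixing, C₀ = (0.031·27 + 1·0.25) / 1.031 = 1.054 mg/L.
Travel time t = 1.8e+04 m / 0.15 m/s = 1.2e+05 s = 1.389 d.
C = 1.054·exp(−0.21·1.389) = 1.054·0.747 = 0.7876 mg/L.

0.788 mg/L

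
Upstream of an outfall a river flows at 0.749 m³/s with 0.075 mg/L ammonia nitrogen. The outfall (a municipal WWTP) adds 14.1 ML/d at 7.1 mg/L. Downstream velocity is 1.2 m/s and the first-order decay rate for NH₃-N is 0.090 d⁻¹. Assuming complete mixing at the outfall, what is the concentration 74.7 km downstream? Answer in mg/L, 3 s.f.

14.1 ML/d = 0.1632 m³/s.
After complete mixing, C₀ = (0.1632·7.1 + 0.749·0.075) / 0.9122 = 1.332 mg/L.
Travel time t = 7.47e+04 m / 1.2 m/s = 6.225e+04 s = 0.7205 d.
C = 1.332·exp(−0.090·0.7205) = 1.332·0.9372 = 1.248 mg/L.

1.25 mg/L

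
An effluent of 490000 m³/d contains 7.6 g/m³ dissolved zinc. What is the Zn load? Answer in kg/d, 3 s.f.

3720 kg/d

490000 m³/d = 5.671 m³/s.
Mass flux = Q·C = 5.671 m³/s × 7.6 g/m³ = 43.1 g/s.
= 43.1 g/s × 86.4 = 3724 kg/d.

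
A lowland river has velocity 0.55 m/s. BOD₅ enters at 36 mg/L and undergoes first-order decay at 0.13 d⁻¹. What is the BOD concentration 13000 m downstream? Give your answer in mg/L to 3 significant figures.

34.7 mg/L

Travel time t = 13000 m / 0.55 m/s = 1.3e+04/0.55 = 2.364e+04 s = 0.2736 d.
First-order decay: C = 36·exp(−0.13·0.2736) = 36·0.9651 = 34.74 mg/L.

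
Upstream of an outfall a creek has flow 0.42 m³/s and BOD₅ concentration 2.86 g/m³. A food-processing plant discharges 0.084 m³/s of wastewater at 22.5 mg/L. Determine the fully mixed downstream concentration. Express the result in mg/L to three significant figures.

Flow-weighted mixing gives C = (0.084·22.5 + 0.42·2.86) / (0.084 + 0.42) = 3.091/0.504 = 6.133 mg/L.

6.13 mg/L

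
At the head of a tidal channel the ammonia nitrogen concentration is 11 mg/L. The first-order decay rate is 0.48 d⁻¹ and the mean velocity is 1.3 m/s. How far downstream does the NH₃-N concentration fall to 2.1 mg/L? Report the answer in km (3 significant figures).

387 km

From C = C₀·e^(−kt), t = ln(C₀/C)/k = ln(11/2.1)/0.48 = 1.656/0.48 = 3.45 d.
Distance = v·t = 1.3 m/s × 2.981e+05 s = 3.875e+05 m = 387.5 km.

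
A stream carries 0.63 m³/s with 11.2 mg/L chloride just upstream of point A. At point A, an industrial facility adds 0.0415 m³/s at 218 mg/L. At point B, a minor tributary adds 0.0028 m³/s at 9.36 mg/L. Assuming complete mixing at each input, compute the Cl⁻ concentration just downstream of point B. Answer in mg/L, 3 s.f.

23.9 mg/L

After input A: C = (0.63·11.2 + 0.0415·218) / 0.6715 = 23.98 mg/L.
After input B: C = (0.6715·23.98 + 0.0028·9.36) / 0.6743 = 23.92 mg/L.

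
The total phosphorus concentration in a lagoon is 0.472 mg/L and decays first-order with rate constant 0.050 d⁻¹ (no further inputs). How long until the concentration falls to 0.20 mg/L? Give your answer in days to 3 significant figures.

17.2 d

t = ln(C₀/C)/k = ln(0.472/0.20)/0.050 = 0.8587/0.050 = 17.17 d.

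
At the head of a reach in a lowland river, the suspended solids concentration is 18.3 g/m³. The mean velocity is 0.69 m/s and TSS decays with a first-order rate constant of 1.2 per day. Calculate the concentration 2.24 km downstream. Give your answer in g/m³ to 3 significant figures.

17.5 g/m³

Travel time t = 2.24 km / 0.69 m/s = 2240/0.69 = 3246 s = 0.03757 d.
First-order decay: C = 18.3·exp(−1.2·0.03757) = 18.3·0.9559 = 17.49 g/m³.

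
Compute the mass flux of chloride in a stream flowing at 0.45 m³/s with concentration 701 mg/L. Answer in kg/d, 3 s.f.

27300 kg/d

Mass flux = Q·C = 0.45 m³/s × 701 g/m³ = 315.4 g/s.
= 315.4 g/s × 86.4 = 2.725e+04 kg/d.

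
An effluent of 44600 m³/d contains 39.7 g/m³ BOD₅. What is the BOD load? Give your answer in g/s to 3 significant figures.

44600 m³/d = 0.5162 m³/s.
Mass flux = Q·C = 0.5162 m³/s × 39.7 g/m³ = 20.49 g/s.

20.5 g/s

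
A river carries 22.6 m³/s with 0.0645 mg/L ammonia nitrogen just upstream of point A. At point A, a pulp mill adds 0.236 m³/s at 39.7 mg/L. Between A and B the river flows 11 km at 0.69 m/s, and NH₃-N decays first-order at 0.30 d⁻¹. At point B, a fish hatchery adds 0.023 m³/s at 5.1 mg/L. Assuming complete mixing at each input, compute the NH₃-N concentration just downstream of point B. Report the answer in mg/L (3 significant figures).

0.453 mg/L

After input A: C = (22.6·0.0645 + 0.236·39.7) / 22.84 = 0.4741 mg/L.
Over the 11 km reach to input B (t = 1.594e+04 s = 0.1845 d), decay gives C = 0.4741·exp(−0.30·0.1845) = 0.4486 mg/L.
After input B: C = (22.84·0.4486 + 0.023·5.1) / 22.86 = 0.4533 mg/L.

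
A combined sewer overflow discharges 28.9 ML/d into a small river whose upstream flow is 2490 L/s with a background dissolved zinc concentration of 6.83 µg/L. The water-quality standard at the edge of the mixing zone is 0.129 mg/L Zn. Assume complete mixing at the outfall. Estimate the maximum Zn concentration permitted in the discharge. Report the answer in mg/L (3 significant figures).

28.9 ML/d = 0.3345 m³/s.
2490 L/s = 2.49 m³/s.
6.83 µg/L = 0.00683 mg/L.
Mass balance: 0.129·2.824 = 0.3345·Cₑ + 2.49·0.00683.
Cₑ = (0.3644 − 0.01701) / 0.3345 = 1.038 mg/L.

1.04 mg/L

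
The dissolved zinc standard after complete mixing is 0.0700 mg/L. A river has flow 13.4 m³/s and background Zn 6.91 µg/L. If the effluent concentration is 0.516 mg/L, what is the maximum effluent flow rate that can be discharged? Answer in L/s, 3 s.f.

1900 L/s

6.91 µg/L = 0.00691 mg/L.
Mass balance at complete mixing: C_std·(Q_w + Q_r) = Q_w·C_e + Q_r·C_b.
Rearranging, Q_w = Q_r·(C_std − C_b)/(C_e − C_std) = 13.4·(0.07 − 0.00691) / (0.516 − 0.07) = 1.896 m³/s.
= 1896 L/s.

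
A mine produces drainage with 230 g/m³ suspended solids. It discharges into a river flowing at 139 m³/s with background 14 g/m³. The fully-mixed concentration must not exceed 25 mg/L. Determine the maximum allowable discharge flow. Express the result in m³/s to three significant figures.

Mass balance at complete mixing: C_std·(Q_w + Q_r) = Q_w·C_e + Q_r·C_b.
Rearranging, Q_w = Q_r·(C_std − C_b)/(C_e − C_std) = 139·(25 − 14) / (230 − 25) = 7.459 m³/s.

7.46 m³/s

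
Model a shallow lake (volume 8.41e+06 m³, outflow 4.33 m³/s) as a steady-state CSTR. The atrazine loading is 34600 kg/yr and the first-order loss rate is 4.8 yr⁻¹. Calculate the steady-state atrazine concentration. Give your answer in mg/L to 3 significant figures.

0.195 mg/L

Outflow Q = 4.33 m³/s × 3.156e+07 s/yr = 1.366e+08 m³/yr.
Steady-state CSTR mass balance: W = Q·C + k·V·C, so C = W/(Q + kV).
Q + kV = 1.366e+08 + 4.8·8.41e+06 = 1.77e+08 m³/yr.
C = 34600/1.77e+08 = 0.0001955 kg/m³ = 0.1955 mg/L.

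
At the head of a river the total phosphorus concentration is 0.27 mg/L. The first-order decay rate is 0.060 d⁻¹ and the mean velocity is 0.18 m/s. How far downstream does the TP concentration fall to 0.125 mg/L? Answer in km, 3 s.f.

200 km

From C = C₀·e^(−kt), t = ln(C₀/C)/k = ln(0.27/0.125)/0.060 = 0.7701/0.060 = 12.84 d.
Distance = v·t = 0.18 m/s × 1.109e+06 s = 1.996e+05 m = 199.6 km.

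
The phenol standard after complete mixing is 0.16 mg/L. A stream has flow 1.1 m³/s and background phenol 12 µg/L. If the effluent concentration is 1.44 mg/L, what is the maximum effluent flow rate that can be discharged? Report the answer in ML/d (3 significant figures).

12 µg/L = 0.012 mg/L.
Mass balance at complete mixing: C_std·(Q_w + Q_r) = Q_w·C_e + Q_r·C_b.
Rearranging, Q_w = Q_r·(C_std − C_b)/(C_e − C_std) = 1.1·(0.16 − 0.012) / (1.44 − 0.16) = 0.1272 m³/s.
= 10.99 ML/d.

11.0 ML/d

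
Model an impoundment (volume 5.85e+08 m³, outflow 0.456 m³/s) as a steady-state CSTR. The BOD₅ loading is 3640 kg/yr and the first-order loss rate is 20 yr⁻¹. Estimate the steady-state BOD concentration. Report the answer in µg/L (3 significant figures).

0.311 µg/L

Outflow Q = 0.456 m³/s × 3.156e+07 s/yr = 1.439e+07 m³/yr.
Steady-state CSTR mass balance: W = Q·C + k·V·C, so C = W/(Q + kV).
Q + kV = 1.439e+07 + 20·5.85e+08 = 1.171e+10 m³/yr.
C = 3640/1.171e+10 = 3.107e-07 kg/m³ = 0.0003107 mg/L = 0.3107 µg/L.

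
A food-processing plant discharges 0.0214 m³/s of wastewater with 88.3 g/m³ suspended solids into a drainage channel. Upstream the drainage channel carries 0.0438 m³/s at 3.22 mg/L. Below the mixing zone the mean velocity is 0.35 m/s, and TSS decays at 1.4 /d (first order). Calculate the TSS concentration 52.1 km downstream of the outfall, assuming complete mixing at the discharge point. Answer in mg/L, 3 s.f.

2.79 mg/L

After complete mixing, C₀ = (0.0214·88.3 + 0.0438·3.22) / 0.0652 = 31.15 mg/L.
Travel time t = 5.21e+04 m / 0.35 m/s = 1.489e+05 s = 1.723 d.
C = 31.15·exp(−1.4·1.723) = 31.15·0.08963 = 2.792 mg/L.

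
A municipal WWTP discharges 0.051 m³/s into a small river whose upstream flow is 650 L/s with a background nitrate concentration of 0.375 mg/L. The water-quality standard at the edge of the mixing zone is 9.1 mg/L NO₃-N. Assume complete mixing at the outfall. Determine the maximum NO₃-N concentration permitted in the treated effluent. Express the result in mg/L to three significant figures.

120 mg/L

650 L/s = 0.65 m³/s.
Mass balance: 9.1·0.701 = 0.051·Cₑ + 0.65·0.375.
Cₑ = (6.379 − 0.2438) / 0.051 = 120.3 mg/L.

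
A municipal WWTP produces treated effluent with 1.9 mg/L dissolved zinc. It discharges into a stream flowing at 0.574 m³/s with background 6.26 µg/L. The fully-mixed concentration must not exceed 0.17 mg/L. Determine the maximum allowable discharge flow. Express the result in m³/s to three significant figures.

0.0543 m³/s

6.26 µg/L = 0.00626 mg/L.
Mass balance at complete mixing: C_std·(Q_w + Q_r) = Q_w·C_e + Q_r·C_b.
Rearranging, Q_w = Q_r·(C_std − C_b)/(C_e − C_std) = 0.574·(0.17 − 0.00626) / (1.9 − 0.17) = 0.05433 m³/s.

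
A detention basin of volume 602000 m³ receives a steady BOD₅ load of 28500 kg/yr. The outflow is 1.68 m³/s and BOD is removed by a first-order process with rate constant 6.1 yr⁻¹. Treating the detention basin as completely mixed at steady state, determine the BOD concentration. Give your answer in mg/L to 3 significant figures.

Outflow Q = 1.68 m³/s × 3.156e+07 s/yr = 5.302e+07 m³/yr.
Steady-state CSTR mass balance: W = Q·C + k·V·C, so C = W/(Q + kV).
Q + kV = 5.302e+07 + 6.1·602000 = 5.669e+07 m³/yr.
C = 28500/5.669e+07 = 0.0005027 kg/m³ = 0.5027 mg/L.

0.503 mg/L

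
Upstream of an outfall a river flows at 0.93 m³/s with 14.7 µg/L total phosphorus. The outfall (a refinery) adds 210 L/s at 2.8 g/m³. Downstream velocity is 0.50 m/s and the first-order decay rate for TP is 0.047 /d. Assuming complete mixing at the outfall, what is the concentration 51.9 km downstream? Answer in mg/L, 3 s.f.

210 L/s = 0.21 m³/s.
14.7 µg/L = 0.0147 mg/L.
After complete mixing, C₀ = (0.21·2.8 + 0.93·0.0147) / 1.14 = 0.5278 mg/L.
Travel time t = 5.19e+04 m / 0.50 m/s = 1.038e+05 s = 1.201 d.
C = 0.5278·exp(−0.047·1.201) = 0.5278·0.9451 = 0.4988 mg/L.

0.499 mg/L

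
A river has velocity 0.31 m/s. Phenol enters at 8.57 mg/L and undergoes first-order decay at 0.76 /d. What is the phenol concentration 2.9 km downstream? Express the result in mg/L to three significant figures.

7.89 mg/L

Travel time t = 2.9 km / 0.31 m/s = 2900/0.31 = 9355 s = 0.1083 d.
First-order decay: C = 8.57·exp(−0.76·0.1083) = 8.57·0.921 = 7.893 mg/L.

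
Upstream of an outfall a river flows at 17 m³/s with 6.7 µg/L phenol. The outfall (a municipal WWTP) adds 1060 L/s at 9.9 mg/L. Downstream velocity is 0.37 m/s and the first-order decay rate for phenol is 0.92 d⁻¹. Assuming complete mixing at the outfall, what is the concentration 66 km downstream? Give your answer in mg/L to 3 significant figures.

0.0879 mg/L

1060 L/s = 1.06 m³/s.
6.7 µg/L = 0.0067 mg/L.
After complete mixing, C₀ = (1.06·9.9 + 17·0.0067) / 18.06 = 0.5874 mg/L.
Travel time t = 6.6e+04 m / 0.37 m/s = 1.784e+05 s = 2.065 d.
C = 0.5874·exp(−0.92·2.065) = 0.5874·0.1497 = 0.0879 mg/L.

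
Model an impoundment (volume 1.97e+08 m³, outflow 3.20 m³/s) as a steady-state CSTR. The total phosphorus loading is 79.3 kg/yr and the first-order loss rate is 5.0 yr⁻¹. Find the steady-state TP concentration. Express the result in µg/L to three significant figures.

0.0730 µg/L

Outflow Q = 3.20 m³/s × 3.156e+07 s/yr = 1.01e+08 m³/yr.
Steady-state CSTR mass balance: W = Q·C + k·V·C, so C = W/(Q + kV).
Q + kV = 1.01e+08 + 5.0·1.97e+08 = 1.086e+09 m³/yr.
C = 79.3/1.086e+09 = 7.302e-08 kg/m³ = 7.302e-05 mg/L = 0.07302 µg/L.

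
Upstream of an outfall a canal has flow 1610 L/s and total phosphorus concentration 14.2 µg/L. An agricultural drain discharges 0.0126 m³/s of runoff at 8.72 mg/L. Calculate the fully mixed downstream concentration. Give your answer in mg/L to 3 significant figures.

0.0818 mg/L

1610 L/s = 1.61 m³/s.
14.2 µg/L = 0.0142 mg/L.
Flow-weighted mixing gives C = (0.0126·8.72 + 1.61·0.0142) / (0.0126 + 1.61) = 0.1327/1.623 = 0.0818 mg/L.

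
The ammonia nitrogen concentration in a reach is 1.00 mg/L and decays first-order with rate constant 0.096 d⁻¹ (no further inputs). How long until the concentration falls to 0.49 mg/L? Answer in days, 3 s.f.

t = ln(C₀/C)/k = ln(1.00/0.49)/0.096 = 0.7133/0.096 = 7.431 d.

7.43 d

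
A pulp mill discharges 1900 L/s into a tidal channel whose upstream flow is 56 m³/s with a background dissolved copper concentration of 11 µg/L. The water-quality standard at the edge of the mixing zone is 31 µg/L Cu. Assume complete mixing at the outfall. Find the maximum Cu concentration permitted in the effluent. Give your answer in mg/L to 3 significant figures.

0.620 mg/L

1900 L/s = 1.9 m³/s.
11 µg/L = 0.011 mg/L.
31 µg/L = 0.031 mg/L.
Mass balance: 0.031·57.9 = 1.9·Cₑ + 56·0.011.
Cₑ = (1.795 − 0.616) / 1.9 = 0.6205 mg/L.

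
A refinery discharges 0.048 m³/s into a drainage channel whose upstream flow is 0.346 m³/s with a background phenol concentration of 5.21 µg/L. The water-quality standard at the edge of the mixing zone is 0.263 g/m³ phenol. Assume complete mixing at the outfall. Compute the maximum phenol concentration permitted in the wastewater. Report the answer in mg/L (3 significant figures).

2.12 mg/L

5.21 µg/L = 0.00521 mg/L.
Mass balance: 0.263·0.394 = 0.048·Cₑ + 0.346·0.00521.
Cₑ = (0.1036 − 0.001803) / 0.048 = 2.121 mg/L.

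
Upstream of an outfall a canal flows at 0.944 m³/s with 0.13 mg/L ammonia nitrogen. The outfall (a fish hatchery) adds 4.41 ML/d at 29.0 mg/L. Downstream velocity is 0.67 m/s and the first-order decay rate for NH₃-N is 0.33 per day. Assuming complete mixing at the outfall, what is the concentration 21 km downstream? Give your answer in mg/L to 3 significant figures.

4.41 ML/d = 0.05104 m³/s.
After complete mixing, C₀ = (0.05104·29 + 0.944·0.13) / 0.995 = 1.611 mg/L.
Travel time t = 2.1e+04 m / 0.67 m/s = 3.134e+04 s = 0.3628 d.
C = 1.611·exp(−0.33·0.3628) = 1.611·0.8872 = 1.429 mg/L.

1.43 mg/L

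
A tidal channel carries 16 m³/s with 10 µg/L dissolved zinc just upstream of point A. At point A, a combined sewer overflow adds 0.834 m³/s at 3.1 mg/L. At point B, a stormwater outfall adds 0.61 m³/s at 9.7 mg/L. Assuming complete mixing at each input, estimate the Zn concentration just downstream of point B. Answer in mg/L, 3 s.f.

10 µg/L = 0.01 mg/L.
After input A: C = (16·0.01 + 0.834·3.1) / 16.83 = 0.1631 mg/L.
After input B: C = (16.83·0.1631 + 0.61·9.7) / 17.44 = 0.4966 mg/L.

0.497 mg/L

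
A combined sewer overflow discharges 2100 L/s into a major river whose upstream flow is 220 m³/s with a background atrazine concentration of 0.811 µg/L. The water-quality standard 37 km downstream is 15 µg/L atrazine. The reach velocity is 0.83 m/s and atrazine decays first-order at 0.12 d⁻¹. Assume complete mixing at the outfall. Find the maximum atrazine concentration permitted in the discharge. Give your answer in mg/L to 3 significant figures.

1.60 mg/L

2100 L/s = 2.1 m³/s.
0.811 µg/L = 0.000811 mg/L.
15 µg/L = 0.015 mg/L.
Travel time to the compliance point: t = 3.7e+04/0.83 = 4.458e+04 s = 0.516 d; decay factor exp(−0.12·0.516) = 0.94.
So the concentration just after mixing may be at most 0.015/0.94 = 0.01596 mg/L.
Mass balance: 0.01596·222.1 = 2.1·Cₑ + 220·0.000811.
Cₑ = (3.544 − 0.1784) / 2.1 = 1.603 mg/L.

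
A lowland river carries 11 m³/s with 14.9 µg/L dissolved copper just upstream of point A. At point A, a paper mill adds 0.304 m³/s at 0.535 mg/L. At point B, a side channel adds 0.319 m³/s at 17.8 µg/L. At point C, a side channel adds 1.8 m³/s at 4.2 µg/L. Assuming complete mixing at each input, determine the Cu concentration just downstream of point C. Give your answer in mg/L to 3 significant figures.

14.9 µg/L = 0.0149 mg/L.
After input A: C = (11·0.0149 + 0.304·0.535) / 11.3 = 0.02889 mg/L.
17.8 µg/L = 0.0178 mg/L.
After input B: C = (11.3·0.02889 + 0.319·0.0178) / 11.62 = 0.02858 mg/L.
4.2 µg/L = 0.0042 mg/L.
After input C: C = (11.62·0.02858 + 1.8·0.0042) / 13.42 = 0.02531 mg/L.

0.0253 mg/L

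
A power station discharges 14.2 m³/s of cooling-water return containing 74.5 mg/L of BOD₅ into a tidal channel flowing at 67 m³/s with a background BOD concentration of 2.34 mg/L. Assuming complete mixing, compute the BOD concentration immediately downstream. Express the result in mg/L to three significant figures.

By mass balance at complete mixing, C = (14.2·74.5 + 67·2.34) / (14.2 + 67) = 1215/81.2 = 14.96 mg/L.

15.0 mg/L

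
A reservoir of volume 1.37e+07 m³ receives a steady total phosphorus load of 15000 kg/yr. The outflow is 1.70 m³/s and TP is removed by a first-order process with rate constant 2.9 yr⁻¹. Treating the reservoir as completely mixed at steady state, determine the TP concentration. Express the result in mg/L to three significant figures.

Outflow Q = 1.70 m³/s × 3.156e+07 s/yr = 5.365e+07 m³/yr.
Steady-state CSTR mass balance: W = Q·C + k·V·C, so C = W/(Q + kV).
Q + kV = 5.365e+07 + 2.9·1.37e+07 = 9.338e+07 m³/yr.
C = 15000/9.338e+07 = 0.0001606 kg/m³ = 0.1606 mg/L.

0.161 mg/L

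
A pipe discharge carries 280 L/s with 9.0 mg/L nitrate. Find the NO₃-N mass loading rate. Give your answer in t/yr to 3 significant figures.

280 L/s = 0.28 m³/s.
Mass flux = Q·C = 0.28 m³/s × 9 g/m³ = 2.52 g/s.
= 2.52 g/s × 31.56 = 79.53 t/yr.

79.5 t/yr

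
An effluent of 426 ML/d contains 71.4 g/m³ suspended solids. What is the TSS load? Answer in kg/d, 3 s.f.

30400 kg/d

426 ML/d = 4.931 m³/s.
Mass flux = Q·C = 4.931 m³/s × 71.4 g/m³ = 352 g/s.
= 352 g/s × 86.4 = 3.042e+04 kg/d.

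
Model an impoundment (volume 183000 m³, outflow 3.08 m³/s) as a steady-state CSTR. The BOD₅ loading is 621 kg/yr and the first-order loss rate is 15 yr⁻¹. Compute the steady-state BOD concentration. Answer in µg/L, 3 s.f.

6.21 µg/L

Outflow Q = 3.08 m³/s × 3.156e+07 s/yr = 9.72e+07 m³/yr.
Steady-state CSTR mass balance: W = Q·C + k·V·C, so C = W/(Q + kV).
Q + kV = 9.72e+07 + 15·183000 = 9.994e+07 m³/yr.
C = 621/9.994e+07 = 6.214e-06 kg/m³ = 0.006214 mg/L = 6.214 µg/L.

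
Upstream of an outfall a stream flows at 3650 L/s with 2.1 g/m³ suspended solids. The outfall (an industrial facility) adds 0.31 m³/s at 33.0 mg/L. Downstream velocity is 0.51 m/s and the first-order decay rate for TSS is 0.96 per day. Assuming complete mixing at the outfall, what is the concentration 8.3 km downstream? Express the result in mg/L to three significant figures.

3650 L/s = 3.65 m³/s.
After complete mixing, C₀ = (0.31·33 + 3.65·2.1) / 3.96 = 4.519 mg/L.
Travel time t = 8300 m / 0.51 m/s = 1.627e+04 s = 0.1884 d.
C = 4.519·exp(−0.96·0.1884) = 4.519·0.8346 = 3.771 mg/L.

3.77 mg/L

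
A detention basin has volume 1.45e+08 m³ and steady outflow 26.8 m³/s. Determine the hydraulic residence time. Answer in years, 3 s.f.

Q = 26.8 m³/s × 3.156e+07 s/yr = 8.457e+08 m³/yr.
Hydraulic residence time τ = V/Q = 1.45e+08/8.457e+08 = 0.1714 yr.

0.171 yr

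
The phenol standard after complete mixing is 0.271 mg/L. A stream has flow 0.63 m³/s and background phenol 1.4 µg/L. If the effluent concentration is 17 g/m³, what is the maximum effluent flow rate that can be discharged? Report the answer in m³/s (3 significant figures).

0.0102 m³/s

1.4 µg/L = 0.0014 mg/L.
Mass balance at complete mixing: C_std·(Q_w + Q_r) = Q_w·C_e + Q_r·C_b.
Rearranging, Q_w = Q_r·(C_std − C_b)/(C_e − C_std) = 0.63·(0.271 − 0.0014) / (17 − 0.271) = 0.01015 m³/s.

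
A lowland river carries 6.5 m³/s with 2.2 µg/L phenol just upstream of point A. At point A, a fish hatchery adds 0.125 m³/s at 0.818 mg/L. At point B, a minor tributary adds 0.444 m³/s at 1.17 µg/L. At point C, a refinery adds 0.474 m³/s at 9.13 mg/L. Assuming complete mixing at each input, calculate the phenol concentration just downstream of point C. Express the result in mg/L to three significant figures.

2.2 µg/L = 0.0022 mg/L.
After input A: C = (6.5·0.0022 + 0.125·0.818) / 6.625 = 0.01759 mg/L.
1.17 µg/L = 0.00117 mg/L.
After input B: C = (6.625·0.01759 + 0.444·0.00117) / 7.069 = 0.01656 mg/L.
After input C: C = (7.069·0.01656 + 0.474·9.13) / 7.543 = 0.5892 mg/L.

0.589 mg/L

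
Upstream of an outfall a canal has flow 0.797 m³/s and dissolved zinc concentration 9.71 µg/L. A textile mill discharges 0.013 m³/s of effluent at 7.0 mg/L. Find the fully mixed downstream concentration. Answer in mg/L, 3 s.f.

0.122 mg/L

9.71 µg/L = 0.00971 mg/L.
By mass balance at complete mixing, C = (0.013·7 + 0.797·0.00971) / (0.013 + 0.797) = 0.09874/0.81 = 0.1219 mg/L.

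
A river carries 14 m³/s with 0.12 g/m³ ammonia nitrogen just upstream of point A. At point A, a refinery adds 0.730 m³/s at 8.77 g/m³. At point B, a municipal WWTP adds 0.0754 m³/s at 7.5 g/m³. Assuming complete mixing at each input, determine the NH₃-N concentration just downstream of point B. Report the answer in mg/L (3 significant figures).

After input A: C = (14·0.12 + 0.73·8.77) / 14.73 = 0.5487 mg/L.
After input B: C = (14.73·0.5487 + 0.0754·7.5) / 14.81 = 0.5841 mg/L.

0.584 mg/L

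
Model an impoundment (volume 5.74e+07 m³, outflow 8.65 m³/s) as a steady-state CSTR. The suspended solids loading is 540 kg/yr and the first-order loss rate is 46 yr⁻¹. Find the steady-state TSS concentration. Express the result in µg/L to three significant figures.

Outflow Q = 8.65 m³/s × 3.156e+07 s/yr = 2.73e+08 m³/yr.
Steady-state CSTR mass balance: W = Q·C + k·V·C, so C = W/(Q + kV).
Q + kV = 2.73e+08 + 46·5.74e+07 = 2.913e+09 m³/yr.
C = 540/2.913e+09 = 1.854e-07 kg/m³ = 0.0001854 mg/L = 0.1854 µg/L.

0.185 µg/L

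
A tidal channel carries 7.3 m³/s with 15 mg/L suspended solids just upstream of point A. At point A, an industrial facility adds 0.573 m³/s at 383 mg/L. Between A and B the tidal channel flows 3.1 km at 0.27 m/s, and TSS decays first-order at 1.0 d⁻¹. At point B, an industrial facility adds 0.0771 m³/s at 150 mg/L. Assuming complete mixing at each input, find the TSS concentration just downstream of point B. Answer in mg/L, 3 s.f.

After input A: C = (7.3·15 + 0.573·383) / 7.873 = 41.78 mg/L.
Over the 3.1 km reach to input B (t = 1.148e+04 s = 0.1329 d), decay gives C = 41.78·exp(−1.0·0.1329) = 36.58 mg/L.
After input B: C = (7.873·36.58 + 0.0771·150) / 7.95 = 37.68 mg/L.

37.7 mg/L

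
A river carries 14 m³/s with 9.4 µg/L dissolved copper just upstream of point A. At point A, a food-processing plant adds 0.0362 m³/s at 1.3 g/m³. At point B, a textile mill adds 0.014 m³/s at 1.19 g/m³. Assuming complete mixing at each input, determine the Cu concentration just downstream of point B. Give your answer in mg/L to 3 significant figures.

9.4 µg/L = 0.0094 mg/L.
After input A: C = (14·0.0094 + 0.0362·1.3) / 14.04 = 0.01273 mg/L.
After input B: C = (14.04·0.01273 + 0.014·1.19) / 14.05 = 0.0139 mg/L.

0.0139 mg/L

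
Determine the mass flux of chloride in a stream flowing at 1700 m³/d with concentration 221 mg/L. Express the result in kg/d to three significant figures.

376 kg/d

1700 m³/d = 0.01968 m³/s.
Mass flux = Q·C = 0.01968 m³/s × 221 g/m³ = 4.348 g/s.
= 4.348 g/s × 86.4 = 375.7 kg/d.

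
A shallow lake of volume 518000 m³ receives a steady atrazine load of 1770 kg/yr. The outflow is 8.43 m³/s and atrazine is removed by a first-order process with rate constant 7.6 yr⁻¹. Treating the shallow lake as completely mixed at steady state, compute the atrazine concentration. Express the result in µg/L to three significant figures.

Outflow Q = 8.43 m³/s × 3.156e+07 s/yr = 2.66e+08 m³/yr.
Steady-state CSTR mass balance: W = Q·C + k·V·C, so C = W/(Q + kV).
Q + kV = 2.66e+08 + 7.6·518000 = 2.7e+08 m³/yr.
C = 1770/2.7e+08 = 6.556e-06 kg/m³ = 0.006556 mg/L = 6.556 µg/L.

6.56 µg/L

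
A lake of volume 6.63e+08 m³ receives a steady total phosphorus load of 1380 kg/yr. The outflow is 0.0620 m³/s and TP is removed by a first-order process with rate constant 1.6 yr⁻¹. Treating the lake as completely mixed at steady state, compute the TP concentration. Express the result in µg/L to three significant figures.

1.30 µg/L

Outflow Q = 0.0620 m³/s × 3.156e+07 s/yr = 1.957e+06 m³/yr.
Steady-state CSTR mass balance: W = Q·C + k·V·C, so C = W/(Q + kV).
Q + kV = 1.957e+06 + 1.6·6.63e+08 = 1.063e+09 m³/yr.
C = 1380/1.063e+09 = 1.299e-06 kg/m³ = 0.001299 mg/L = 1.299 µg/L.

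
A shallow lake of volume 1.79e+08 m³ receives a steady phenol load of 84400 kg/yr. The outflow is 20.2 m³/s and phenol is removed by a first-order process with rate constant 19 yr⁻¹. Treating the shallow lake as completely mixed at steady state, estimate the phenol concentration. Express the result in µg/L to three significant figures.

Outflow Q = 20.2 m³/s × 3.156e+07 s/yr = 6.375e+08 m³/yr.
Steady-state CSTR mass balance: W = Q·C + k·V·C, so C = W/(Q + kV).
Q + kV = 6.375e+08 + 19·1.79e+08 = 4.038e+09 m³/yr.
C = 84400/4.038e+09 = 2.09e-05 kg/m³ = 0.0209 mg/L = 20.9 µg/L.

20.9 µg/L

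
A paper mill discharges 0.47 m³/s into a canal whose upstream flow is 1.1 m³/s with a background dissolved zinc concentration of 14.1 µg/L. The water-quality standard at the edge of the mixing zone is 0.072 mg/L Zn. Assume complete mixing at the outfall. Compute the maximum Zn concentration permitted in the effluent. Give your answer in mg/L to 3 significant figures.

14.1 µg/L = 0.0141 mg/L.
Mass balance: 0.072·1.57 = 0.47·Cₑ + 1.1·0.0141.
Cₑ = (0.113 − 0.01551) / 0.47 = 0.2075 mg/L.

0.208 mg/L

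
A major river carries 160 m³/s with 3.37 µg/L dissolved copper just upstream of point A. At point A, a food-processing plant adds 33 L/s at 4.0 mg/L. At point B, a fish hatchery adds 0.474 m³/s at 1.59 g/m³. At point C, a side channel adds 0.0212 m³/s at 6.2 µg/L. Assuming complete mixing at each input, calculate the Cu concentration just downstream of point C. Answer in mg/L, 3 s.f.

0.00888 mg/L

3.37 µg/L = 0.00337 mg/L.
33 L/s = 0.033 m³/s.
After input A: C = (160·0.00337 + 0.033·4) / 160 = 0.004194 mg/L.
After input B: C = (160·0.004194 + 0.474·1.59) / 160.5 = 0.008877 mg/L.
6.2 µg/L = 0.0062 mg/L.
After input C: C = (160.5·0.008877 + 0.0212·0.0062) / 160.5 = 0.008877 mg/L.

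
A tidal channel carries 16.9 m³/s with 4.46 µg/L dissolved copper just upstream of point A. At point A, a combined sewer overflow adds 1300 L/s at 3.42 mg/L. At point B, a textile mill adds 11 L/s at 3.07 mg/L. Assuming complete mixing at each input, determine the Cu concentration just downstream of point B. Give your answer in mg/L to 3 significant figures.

4.46 µg/L = 0.00446 mg/L.
1300 L/s = 1.3 m³/s.
After input A: C = (16.9·0.00446 + 1.3·3.42) / 18.2 = 0.2484 mg/L.
11 L/s = 0.011 m³/s.
After input B: C = (18.2·0.2484 + 0.011·3.07) / 18.21 = 0.2501 mg/L.

0.250 mg/L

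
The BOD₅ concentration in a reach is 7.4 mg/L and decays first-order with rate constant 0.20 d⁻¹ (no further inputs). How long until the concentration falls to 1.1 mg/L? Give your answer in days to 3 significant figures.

t = ln(C₀/C)/k = ln(7.4/1.1)/0.20 = 1.906/0.20 = 9.531 d.

9.53 d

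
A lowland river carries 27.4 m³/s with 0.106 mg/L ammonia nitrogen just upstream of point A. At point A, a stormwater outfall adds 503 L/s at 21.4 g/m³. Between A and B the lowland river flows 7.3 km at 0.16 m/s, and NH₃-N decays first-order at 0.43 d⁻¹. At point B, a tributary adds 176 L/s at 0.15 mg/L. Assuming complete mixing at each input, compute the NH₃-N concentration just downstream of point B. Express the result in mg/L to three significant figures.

0.389 mg/L

503 L/s = 0.503 m³/s.
After input A: C = (27.4·0.106 + 0.503·21.4) / 27.9 = 0.4899 mg/L.
Over the 7.3 km reach to input B (t = 4.562e+04 s = 0.5281 d), decay gives C = 0.4899·exp(−0.43·0.5281) = 0.3904 mg/L.
176 L/s = 0.176 m³/s.
After input B: C = (27.9·0.3904 + 0.176·0.15) / 28.08 = 0.3888 mg/L.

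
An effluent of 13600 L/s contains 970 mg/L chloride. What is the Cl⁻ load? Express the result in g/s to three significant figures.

13200 g/s

13600 L/s = 13.6 m³/s.
Mass flux = Q·C = 13.6 m³/s × 970 g/m³ = 1.319e+04 g/s.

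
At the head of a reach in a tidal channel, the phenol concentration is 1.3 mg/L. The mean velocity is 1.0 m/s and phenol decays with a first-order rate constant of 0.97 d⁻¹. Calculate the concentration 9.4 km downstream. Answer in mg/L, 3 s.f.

1.17 mg/L

Travel time t = 9.4 km / 1.0 m/s = 9400/1.0 = 9400 s = 0.1088 d.
First-order decay: C = 1.3·exp(−0.97·0.1088) = 1.3·0.8998 = 1.17 mg/L.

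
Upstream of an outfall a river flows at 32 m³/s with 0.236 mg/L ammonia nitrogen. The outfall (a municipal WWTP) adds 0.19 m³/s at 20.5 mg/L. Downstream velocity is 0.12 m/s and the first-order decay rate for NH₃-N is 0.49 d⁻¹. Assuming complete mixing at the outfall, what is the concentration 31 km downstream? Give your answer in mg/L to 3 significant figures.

0.0822 mg/L

After complete mixing, C₀ = (0.19·20.5 + 32·0.236) / 32.19 = 0.3556 mg/L.
Travel time t = 3.1e+04 m / 0.12 m/s = 2.583e+05 s = 2.99 d.
C = 0.3556·exp(−0.49·2.99) = 0.3556·0.2311 = 0.08217 mg/L.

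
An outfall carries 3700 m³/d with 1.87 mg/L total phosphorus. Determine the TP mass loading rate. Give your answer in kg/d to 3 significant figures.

3700 m³/d = 0.04282 m³/s.
Mass flux = Q·C = 0.04282 m³/s × 1.87 g/m³ = 0.08008 g/s.
= 0.08008 g/s × 86.4 = 6.919 kg/d.

6.92 kg/d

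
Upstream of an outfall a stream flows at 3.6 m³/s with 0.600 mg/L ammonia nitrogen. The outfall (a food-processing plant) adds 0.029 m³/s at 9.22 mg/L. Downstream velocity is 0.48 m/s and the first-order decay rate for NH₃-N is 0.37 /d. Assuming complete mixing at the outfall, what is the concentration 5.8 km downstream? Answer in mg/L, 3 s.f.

After complete mixing, C₀ = (0.029·9.22 + 3.6·0.6) / 3.629 = 0.6689 mg/L.
Travel time t = 5800 m / 0.48 m/s = 1.208e+04 s = 0.1399 d.
C = 0.6689·exp(−0.37·0.1399) = 0.6689·0.9496 = 0.6352 mg/L.

0.635 mg/L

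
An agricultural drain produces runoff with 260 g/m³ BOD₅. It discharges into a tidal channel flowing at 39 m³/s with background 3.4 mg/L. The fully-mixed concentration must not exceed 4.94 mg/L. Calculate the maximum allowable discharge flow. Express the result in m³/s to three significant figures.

0.235 m³/s

Mass balance at complete mixing: C_std·(Q_w + Q_r) = Q_w·C_e + Q_r·C_b.
Rearranging, Q_w = Q_r·(C_std − C_b)/(C_e − C_std) = 39·(4.94 − 3.4) / (260 − 4.94) = 0.2355 m³/s.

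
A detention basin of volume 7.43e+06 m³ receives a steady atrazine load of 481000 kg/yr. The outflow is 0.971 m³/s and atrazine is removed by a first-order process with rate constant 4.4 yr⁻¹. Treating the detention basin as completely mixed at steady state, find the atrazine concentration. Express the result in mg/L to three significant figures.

7.59 mg/L

Outflow Q = 0.971 m³/s × 3.156e+07 s/yr = 3.064e+07 m³/yr.
Steady-state CSTR mass balance: W = Q·C + k·V·C, so C = W/(Q + kV).
Q + kV = 3.064e+07 + 4.4·7.43e+06 = 6.333e+07 m³/yr.
C = 481000/6.333e+07 = 0.007595 kg/m³ = 7.595 mg/L.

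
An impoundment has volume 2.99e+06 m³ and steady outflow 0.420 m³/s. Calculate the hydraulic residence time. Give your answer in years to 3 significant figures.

0.226 yr

Q = 0.420 m³/s × 3.156e+07 s/yr = 1.325e+07 m³/yr.
Hydraulic residence time τ = V/Q = 2.99e+06/1.325e+07 = 0.2256 yr.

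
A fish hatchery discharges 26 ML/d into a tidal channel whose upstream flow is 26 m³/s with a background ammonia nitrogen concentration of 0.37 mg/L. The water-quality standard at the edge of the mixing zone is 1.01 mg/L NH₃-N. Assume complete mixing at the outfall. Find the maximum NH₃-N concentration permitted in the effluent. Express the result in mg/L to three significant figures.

56.3 mg/L

26 ML/d = 0.3009 m³/s.
Mass balance: 1.01·26.3 = 0.3009·Cₑ + 26·0.37.
Cₑ = (26.56 − 9.62) / 0.3009 = 56.31 mg/L.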